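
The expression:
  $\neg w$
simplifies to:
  $\neg w$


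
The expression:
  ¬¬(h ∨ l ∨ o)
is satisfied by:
  {o: True, l: True, h: True}
  {o: True, l: True, h: False}
  {o: True, h: True, l: False}
  {o: True, h: False, l: False}
  {l: True, h: True, o: False}
  {l: True, h: False, o: False}
  {h: True, l: False, o: False}


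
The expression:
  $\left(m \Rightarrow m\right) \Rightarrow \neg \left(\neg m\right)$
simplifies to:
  $m$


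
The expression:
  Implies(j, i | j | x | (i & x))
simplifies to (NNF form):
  True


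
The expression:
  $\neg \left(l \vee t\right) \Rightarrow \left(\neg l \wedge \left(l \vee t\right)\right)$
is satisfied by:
  {t: True, l: True}
  {t: True, l: False}
  {l: True, t: False}


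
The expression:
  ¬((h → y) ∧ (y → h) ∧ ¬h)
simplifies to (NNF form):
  h ∨ y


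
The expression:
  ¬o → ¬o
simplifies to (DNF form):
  True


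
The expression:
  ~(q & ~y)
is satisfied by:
  {y: True, q: False}
  {q: False, y: False}
  {q: True, y: True}


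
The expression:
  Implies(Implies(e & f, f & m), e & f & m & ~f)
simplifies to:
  e & f & ~m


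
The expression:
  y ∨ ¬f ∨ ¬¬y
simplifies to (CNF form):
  y ∨ ¬f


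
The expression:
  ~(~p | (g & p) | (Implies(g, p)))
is never true.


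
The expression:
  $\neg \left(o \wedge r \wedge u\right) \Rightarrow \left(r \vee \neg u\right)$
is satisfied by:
  {r: True, u: False}
  {u: False, r: False}
  {u: True, r: True}


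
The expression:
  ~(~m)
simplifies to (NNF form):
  m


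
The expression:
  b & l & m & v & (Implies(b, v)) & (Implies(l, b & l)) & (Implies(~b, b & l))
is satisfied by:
  {v: True, b: True, m: True, l: True}


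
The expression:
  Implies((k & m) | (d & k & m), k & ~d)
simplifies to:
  ~d | ~k | ~m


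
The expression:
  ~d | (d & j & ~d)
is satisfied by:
  {d: False}


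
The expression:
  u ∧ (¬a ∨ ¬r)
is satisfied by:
  {u: True, a: False, r: False}
  {r: True, u: True, a: False}
  {a: True, u: True, r: False}


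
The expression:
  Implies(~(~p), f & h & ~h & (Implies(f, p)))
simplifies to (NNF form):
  ~p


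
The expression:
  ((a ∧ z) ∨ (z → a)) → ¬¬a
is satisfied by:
  {a: True, z: True}
  {a: True, z: False}
  {z: True, a: False}


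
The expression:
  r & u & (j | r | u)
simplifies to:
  r & u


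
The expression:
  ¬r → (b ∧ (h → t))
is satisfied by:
  {r: True, b: True, t: True, h: False}
  {r: True, b: True, t: False, h: False}
  {r: True, b: True, h: True, t: True}
  {r: True, b: True, h: True, t: False}
  {r: True, t: True, h: False, b: False}
  {r: True, t: False, h: False, b: False}
  {r: True, h: True, t: True, b: False}
  {r: True, h: True, t: False, b: False}
  {b: True, t: True, h: False, r: False}
  {b: True, t: False, h: False, r: False}
  {b: True, h: True, t: True, r: False}


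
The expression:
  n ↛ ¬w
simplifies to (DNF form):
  n ∧ w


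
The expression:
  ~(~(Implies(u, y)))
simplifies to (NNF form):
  y | ~u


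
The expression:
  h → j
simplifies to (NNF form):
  j ∨ ¬h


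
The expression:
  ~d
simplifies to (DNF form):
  ~d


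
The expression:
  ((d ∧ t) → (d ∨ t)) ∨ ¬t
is always true.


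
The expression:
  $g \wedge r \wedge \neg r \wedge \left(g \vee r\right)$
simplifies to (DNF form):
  $\text{False}$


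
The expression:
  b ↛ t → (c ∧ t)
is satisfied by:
  {t: True, b: False}
  {b: False, t: False}
  {b: True, t: True}


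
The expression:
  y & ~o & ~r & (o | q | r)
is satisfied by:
  {y: True, q: True, o: False, r: False}


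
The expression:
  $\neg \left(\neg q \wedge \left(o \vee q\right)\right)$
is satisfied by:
  {q: True, o: False}
  {o: False, q: False}
  {o: True, q: True}


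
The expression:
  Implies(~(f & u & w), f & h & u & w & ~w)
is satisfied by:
  {u: True, w: True, f: True}


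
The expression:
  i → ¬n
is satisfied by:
  {n: False, i: False}
  {i: True, n: False}
  {n: True, i: False}


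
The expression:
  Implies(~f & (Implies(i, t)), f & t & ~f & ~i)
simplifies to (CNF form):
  (f | i) & (f | ~t)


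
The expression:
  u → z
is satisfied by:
  {z: True, u: False}
  {u: False, z: False}
  {u: True, z: True}


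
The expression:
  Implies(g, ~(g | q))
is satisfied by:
  {g: False}


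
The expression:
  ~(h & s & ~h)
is always true.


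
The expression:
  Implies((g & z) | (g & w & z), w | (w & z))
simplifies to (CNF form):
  w | ~g | ~z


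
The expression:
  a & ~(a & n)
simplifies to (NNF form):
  a & ~n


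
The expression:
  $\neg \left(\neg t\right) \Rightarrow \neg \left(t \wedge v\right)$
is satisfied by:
  {v: False, t: False}
  {t: True, v: False}
  {v: True, t: False}


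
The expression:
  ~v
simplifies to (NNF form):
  ~v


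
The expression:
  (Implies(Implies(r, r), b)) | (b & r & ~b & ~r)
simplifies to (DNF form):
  b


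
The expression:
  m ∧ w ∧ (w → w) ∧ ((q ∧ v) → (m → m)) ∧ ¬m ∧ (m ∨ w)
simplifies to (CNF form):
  False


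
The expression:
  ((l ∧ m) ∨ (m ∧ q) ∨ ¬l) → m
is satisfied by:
  {m: True, l: True}
  {m: True, l: False}
  {l: True, m: False}


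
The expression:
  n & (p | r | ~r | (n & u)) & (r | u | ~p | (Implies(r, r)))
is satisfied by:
  {n: True}


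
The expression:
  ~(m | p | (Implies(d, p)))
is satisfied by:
  {d: True, p: False, m: False}


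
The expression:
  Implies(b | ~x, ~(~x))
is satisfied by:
  {x: True}


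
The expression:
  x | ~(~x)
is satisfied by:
  {x: True}


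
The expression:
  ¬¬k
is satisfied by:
  {k: True}


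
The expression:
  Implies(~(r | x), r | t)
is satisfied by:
  {r: True, x: True, t: True}
  {r: True, x: True, t: False}
  {r: True, t: True, x: False}
  {r: True, t: False, x: False}
  {x: True, t: True, r: False}
  {x: True, t: False, r: False}
  {t: True, x: False, r: False}


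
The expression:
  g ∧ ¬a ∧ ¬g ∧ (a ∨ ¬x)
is never true.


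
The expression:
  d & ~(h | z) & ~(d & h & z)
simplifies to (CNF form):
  d & ~h & ~z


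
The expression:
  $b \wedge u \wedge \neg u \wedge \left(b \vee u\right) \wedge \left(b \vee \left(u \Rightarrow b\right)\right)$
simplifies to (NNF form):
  $\text{False}$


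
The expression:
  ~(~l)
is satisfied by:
  {l: True}


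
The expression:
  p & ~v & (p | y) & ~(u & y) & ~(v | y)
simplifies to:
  p & ~v & ~y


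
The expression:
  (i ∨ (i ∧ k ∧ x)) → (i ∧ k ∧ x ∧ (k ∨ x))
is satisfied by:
  {x: True, k: True, i: False}
  {x: True, k: False, i: False}
  {k: True, x: False, i: False}
  {x: False, k: False, i: False}
  {x: True, i: True, k: True}


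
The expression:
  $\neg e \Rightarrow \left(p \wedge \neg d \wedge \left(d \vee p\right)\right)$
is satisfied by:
  {e: True, p: True, d: False}
  {e: True, d: False, p: False}
  {e: True, p: True, d: True}
  {e: True, d: True, p: False}
  {p: True, d: False, e: False}


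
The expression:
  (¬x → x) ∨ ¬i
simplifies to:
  x ∨ ¬i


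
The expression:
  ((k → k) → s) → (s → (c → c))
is always true.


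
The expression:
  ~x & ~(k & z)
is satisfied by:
  {x: False, k: False, z: False}
  {z: True, x: False, k: False}
  {k: True, x: False, z: False}


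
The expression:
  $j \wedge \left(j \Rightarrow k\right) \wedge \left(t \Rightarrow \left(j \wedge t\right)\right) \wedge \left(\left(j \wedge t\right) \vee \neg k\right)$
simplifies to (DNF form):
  $j \wedge k \wedge t$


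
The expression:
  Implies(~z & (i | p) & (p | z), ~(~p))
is always true.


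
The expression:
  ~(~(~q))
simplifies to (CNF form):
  ~q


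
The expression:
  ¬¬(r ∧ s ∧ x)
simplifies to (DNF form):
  r ∧ s ∧ x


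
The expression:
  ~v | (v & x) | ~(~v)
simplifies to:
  True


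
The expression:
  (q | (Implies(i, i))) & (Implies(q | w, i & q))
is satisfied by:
  {i: True, q: False, w: False}
  {q: False, w: False, i: False}
  {i: True, q: True, w: False}
  {i: True, w: True, q: True}


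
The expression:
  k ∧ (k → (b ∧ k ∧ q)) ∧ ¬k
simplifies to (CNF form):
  False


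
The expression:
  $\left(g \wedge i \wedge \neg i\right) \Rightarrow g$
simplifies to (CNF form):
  $\text{True}$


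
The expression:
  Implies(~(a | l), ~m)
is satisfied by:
  {a: True, l: True, m: False}
  {a: True, m: False, l: False}
  {l: True, m: False, a: False}
  {l: False, m: False, a: False}
  {a: True, l: True, m: True}
  {a: True, m: True, l: False}
  {l: True, m: True, a: False}


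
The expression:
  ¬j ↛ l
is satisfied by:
  {l: True, j: False}
  {j: False, l: False}
  {j: True, l: True}


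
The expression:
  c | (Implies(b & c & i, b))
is always true.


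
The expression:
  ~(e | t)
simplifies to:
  ~e & ~t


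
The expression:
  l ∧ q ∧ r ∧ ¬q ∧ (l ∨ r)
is never true.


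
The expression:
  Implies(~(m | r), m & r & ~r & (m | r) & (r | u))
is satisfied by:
  {r: True, m: True}
  {r: True, m: False}
  {m: True, r: False}


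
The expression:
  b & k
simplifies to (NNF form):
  b & k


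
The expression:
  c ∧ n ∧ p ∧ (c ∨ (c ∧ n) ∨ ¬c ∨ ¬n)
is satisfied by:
  {c: True, p: True, n: True}


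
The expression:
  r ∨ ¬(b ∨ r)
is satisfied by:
  {r: True, b: False}
  {b: False, r: False}
  {b: True, r: True}


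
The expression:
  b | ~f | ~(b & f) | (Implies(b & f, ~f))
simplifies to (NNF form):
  True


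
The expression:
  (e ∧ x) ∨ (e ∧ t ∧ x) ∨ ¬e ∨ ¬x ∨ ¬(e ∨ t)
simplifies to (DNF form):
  True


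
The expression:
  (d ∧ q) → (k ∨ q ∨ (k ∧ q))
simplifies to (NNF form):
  True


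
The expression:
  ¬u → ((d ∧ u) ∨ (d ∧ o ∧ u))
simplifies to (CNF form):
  u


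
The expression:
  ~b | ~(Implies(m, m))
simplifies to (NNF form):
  ~b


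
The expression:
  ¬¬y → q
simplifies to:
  q ∨ ¬y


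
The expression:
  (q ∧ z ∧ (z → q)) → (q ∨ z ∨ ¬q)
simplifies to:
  True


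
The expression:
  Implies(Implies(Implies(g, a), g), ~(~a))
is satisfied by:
  {a: True, g: False}
  {g: False, a: False}
  {g: True, a: True}


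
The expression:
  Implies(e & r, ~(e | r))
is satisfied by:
  {e: False, r: False}
  {r: True, e: False}
  {e: True, r: False}


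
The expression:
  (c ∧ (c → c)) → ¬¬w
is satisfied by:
  {w: True, c: False}
  {c: False, w: False}
  {c: True, w: True}


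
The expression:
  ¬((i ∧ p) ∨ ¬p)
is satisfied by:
  {p: True, i: False}


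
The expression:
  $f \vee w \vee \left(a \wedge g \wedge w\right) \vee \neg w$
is always true.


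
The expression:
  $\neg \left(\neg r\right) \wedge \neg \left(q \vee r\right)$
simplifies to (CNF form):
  $\text{False}$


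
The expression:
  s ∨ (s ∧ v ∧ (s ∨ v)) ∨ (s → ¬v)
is always true.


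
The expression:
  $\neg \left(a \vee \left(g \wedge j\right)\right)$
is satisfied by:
  {g: False, a: False, j: False}
  {j: True, g: False, a: False}
  {g: True, j: False, a: False}


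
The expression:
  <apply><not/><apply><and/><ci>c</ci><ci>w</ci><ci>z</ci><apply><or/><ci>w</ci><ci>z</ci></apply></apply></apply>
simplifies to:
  <apply><or/><apply><not/><ci>c</ci></apply><apply><not/><ci>w</ci></apply><apply><not/><ci>z</ci></apply></apply>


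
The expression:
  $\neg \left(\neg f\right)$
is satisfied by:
  {f: True}


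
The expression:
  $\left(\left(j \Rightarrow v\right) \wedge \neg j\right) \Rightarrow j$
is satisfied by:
  {j: True}


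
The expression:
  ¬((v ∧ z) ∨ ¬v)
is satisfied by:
  {v: True, z: False}


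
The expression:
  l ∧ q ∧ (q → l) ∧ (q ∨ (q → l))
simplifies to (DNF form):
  l ∧ q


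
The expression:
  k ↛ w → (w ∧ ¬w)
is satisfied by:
  {w: True, k: False}
  {k: False, w: False}
  {k: True, w: True}


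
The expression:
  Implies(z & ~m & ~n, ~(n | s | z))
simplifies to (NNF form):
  m | n | ~z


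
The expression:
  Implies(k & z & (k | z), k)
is always true.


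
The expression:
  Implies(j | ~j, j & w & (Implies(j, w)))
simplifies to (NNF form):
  j & w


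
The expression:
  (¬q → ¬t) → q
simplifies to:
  q ∨ t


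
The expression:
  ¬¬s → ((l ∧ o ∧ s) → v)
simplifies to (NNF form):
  v ∨ ¬l ∨ ¬o ∨ ¬s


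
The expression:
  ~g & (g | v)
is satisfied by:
  {v: True, g: False}


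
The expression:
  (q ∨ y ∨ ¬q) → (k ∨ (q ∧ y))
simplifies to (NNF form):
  k ∨ (q ∧ y)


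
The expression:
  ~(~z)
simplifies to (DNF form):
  z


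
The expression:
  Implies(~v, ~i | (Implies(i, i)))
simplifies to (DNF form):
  True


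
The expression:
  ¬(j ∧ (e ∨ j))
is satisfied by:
  {j: False}


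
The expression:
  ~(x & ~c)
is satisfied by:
  {c: True, x: False}
  {x: False, c: False}
  {x: True, c: True}


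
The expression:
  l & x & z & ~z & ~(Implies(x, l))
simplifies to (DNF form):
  False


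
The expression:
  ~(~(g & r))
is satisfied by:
  {r: True, g: True}


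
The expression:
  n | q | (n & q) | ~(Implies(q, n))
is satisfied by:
  {n: True, q: True}
  {n: True, q: False}
  {q: True, n: False}


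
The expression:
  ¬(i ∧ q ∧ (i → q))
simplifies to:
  ¬i ∨ ¬q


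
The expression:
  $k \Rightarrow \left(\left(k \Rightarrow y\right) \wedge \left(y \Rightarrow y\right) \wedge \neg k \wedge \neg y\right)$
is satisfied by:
  {k: False}


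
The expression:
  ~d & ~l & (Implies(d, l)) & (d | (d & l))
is never true.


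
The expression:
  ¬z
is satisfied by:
  {z: False}


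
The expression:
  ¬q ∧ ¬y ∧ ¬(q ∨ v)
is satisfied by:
  {q: False, v: False, y: False}


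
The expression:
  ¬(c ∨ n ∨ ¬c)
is never true.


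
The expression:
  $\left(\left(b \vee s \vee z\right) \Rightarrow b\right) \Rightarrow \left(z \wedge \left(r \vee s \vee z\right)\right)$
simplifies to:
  $z \vee \left(s \wedge \neg b\right)$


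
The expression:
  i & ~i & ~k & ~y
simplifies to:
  False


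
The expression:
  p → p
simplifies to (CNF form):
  True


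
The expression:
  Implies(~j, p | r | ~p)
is always true.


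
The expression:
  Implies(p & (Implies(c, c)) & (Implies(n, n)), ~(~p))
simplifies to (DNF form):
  True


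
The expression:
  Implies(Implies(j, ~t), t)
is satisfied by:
  {t: True}


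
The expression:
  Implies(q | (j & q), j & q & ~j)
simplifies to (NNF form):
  ~q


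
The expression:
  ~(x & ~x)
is always true.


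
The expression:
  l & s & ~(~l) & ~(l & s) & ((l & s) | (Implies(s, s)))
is never true.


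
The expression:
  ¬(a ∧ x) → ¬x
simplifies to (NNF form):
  a ∨ ¬x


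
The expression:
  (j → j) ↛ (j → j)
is never true.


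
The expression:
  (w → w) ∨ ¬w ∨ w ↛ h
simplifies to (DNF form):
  True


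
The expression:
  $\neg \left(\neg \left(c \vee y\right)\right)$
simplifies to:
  $c \vee y$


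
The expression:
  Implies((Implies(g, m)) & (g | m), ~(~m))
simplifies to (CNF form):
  True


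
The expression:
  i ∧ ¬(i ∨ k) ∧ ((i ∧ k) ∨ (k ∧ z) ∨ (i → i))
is never true.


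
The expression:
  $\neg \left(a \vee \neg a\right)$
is never true.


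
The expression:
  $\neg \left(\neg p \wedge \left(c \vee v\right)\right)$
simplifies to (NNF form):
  $p \vee \left(\neg c \wedge \neg v\right)$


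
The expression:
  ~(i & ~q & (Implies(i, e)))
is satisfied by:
  {q: True, e: False, i: False}
  {e: False, i: False, q: False}
  {i: True, q: True, e: False}
  {i: True, e: False, q: False}
  {q: True, e: True, i: False}
  {e: True, q: False, i: False}
  {i: True, e: True, q: True}


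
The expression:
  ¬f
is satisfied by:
  {f: False}


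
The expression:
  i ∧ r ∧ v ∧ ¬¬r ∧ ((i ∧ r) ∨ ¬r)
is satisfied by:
  {r: True, i: True, v: True}


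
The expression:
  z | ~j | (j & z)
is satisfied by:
  {z: True, j: False}
  {j: False, z: False}
  {j: True, z: True}


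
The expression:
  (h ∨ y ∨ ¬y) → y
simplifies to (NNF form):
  y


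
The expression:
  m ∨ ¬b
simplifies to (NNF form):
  m ∨ ¬b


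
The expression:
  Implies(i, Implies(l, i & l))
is always true.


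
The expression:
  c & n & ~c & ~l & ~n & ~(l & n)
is never true.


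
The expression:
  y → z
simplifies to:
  z ∨ ¬y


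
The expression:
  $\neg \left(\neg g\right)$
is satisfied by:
  {g: True}


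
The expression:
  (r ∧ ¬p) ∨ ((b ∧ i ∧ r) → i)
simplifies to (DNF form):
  True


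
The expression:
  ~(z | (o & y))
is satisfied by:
  {o: False, z: False, y: False}
  {y: True, o: False, z: False}
  {o: True, y: False, z: False}


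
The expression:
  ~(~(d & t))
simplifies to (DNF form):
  d & t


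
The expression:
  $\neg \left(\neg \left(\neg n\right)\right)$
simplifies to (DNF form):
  $\neg n$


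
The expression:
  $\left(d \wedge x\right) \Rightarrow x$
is always true.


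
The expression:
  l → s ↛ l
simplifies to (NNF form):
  ¬l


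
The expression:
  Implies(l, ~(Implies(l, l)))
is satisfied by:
  {l: False}


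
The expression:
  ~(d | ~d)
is never true.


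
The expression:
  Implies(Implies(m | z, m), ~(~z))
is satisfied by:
  {z: True}


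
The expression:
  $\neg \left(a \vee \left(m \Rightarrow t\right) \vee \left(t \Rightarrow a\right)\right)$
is never true.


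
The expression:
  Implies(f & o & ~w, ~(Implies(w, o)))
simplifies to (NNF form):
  w | ~f | ~o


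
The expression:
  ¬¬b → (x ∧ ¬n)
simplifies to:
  (x ∧ ¬n) ∨ ¬b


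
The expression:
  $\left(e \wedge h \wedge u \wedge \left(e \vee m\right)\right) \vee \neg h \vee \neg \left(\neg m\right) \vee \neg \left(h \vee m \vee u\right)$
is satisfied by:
  {m: True, u: True, e: True, h: False}
  {m: True, u: True, e: False, h: False}
  {m: True, e: True, h: False, u: False}
  {m: True, e: False, h: False, u: False}
  {u: True, e: True, h: False, m: False}
  {u: True, e: False, h: False, m: False}
  {e: True, u: False, h: False, m: False}
  {e: False, u: False, h: False, m: False}
  {m: True, u: True, h: True, e: True}
  {m: True, u: True, h: True, e: False}
  {m: True, h: True, e: True, u: False}
  {m: True, h: True, e: False, u: False}
  {u: True, h: True, e: True, m: False}


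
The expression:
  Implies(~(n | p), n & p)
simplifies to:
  n | p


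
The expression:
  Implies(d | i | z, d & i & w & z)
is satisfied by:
  {w: True, d: False, z: False, i: False}
  {w: False, d: False, z: False, i: False}
  {i: True, z: True, d: True, w: True}


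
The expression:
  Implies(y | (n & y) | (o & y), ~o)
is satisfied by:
  {o: False, y: False}
  {y: True, o: False}
  {o: True, y: False}


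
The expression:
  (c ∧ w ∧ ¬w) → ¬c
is always true.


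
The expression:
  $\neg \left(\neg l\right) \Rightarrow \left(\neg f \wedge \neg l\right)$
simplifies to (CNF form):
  $\neg l$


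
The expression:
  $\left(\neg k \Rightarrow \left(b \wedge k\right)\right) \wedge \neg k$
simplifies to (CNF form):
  $\text{False}$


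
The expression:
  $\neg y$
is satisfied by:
  {y: False}


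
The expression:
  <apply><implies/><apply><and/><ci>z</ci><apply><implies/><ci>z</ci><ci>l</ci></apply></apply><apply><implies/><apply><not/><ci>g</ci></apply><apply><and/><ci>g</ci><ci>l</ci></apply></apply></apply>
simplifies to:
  <apply><or/><ci>g</ci><apply><not/><ci>l</ci></apply><apply><not/><ci>z</ci></apply></apply>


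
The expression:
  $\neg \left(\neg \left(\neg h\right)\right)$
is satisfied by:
  {h: False}


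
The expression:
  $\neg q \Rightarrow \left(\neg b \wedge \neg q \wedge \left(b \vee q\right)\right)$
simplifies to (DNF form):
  $q$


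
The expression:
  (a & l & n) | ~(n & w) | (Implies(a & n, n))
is always true.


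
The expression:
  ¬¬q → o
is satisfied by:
  {o: True, q: False}
  {q: False, o: False}
  {q: True, o: True}


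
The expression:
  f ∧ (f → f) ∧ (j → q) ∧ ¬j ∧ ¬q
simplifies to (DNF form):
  f ∧ ¬j ∧ ¬q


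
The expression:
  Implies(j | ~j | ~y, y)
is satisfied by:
  {y: True}


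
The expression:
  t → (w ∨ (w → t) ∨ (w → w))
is always true.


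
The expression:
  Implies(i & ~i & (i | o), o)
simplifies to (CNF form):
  True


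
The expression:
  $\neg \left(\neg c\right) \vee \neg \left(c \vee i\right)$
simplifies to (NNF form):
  $c \vee \neg i$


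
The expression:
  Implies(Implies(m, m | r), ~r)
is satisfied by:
  {r: False}


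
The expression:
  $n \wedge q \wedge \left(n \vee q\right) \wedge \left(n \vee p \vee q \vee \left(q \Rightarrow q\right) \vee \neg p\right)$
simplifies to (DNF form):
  $n \wedge q$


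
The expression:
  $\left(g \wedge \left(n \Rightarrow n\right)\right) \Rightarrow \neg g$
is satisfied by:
  {g: False}


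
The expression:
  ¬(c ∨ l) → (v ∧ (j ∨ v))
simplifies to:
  c ∨ l ∨ v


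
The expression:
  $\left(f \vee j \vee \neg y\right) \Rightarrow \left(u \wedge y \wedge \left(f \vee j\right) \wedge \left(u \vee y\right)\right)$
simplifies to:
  $y \wedge \left(u \vee \neg f\right) \wedge \left(u \vee \neg j\right)$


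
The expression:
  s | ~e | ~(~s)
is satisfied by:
  {s: True, e: False}
  {e: False, s: False}
  {e: True, s: True}


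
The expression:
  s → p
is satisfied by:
  {p: True, s: False}
  {s: False, p: False}
  {s: True, p: True}


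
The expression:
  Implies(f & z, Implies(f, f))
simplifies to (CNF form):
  True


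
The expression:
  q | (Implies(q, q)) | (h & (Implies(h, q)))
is always true.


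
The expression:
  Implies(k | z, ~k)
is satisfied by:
  {k: False}


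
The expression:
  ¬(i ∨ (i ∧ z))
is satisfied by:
  {i: False}


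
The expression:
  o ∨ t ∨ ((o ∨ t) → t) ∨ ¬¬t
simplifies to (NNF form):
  True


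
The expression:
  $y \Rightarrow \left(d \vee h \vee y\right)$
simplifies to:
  $\text{True}$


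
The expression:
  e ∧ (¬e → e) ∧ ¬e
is never true.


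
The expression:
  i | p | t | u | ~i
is always true.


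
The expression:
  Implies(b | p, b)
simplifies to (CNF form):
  b | ~p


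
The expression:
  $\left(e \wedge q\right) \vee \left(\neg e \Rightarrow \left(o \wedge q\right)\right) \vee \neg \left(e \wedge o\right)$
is always true.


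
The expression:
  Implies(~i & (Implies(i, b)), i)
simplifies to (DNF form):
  i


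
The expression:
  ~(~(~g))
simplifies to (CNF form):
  ~g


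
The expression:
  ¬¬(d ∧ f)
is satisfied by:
  {d: True, f: True}


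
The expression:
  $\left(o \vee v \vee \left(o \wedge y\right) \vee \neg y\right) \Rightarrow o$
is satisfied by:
  {y: True, o: True, v: False}
  {o: True, v: False, y: False}
  {y: True, o: True, v: True}
  {o: True, v: True, y: False}
  {y: True, v: False, o: False}


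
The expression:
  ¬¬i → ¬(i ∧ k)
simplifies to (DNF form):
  ¬i ∨ ¬k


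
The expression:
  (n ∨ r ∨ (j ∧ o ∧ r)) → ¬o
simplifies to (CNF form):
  (¬n ∨ ¬o) ∧ (¬o ∨ ¬r)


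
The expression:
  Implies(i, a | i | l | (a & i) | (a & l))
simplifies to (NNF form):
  True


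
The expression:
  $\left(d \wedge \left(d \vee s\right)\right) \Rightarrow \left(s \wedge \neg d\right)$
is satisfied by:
  {d: False}


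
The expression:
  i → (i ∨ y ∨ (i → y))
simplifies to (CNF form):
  True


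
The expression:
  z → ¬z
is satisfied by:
  {z: False}


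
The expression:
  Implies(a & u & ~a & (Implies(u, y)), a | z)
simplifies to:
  True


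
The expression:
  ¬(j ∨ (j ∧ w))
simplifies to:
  ¬j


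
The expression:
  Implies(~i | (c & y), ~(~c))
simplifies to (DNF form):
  c | i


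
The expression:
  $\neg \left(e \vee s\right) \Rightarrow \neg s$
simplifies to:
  $\text{True}$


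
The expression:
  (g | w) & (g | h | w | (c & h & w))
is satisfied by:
  {g: True, w: True}
  {g: True, w: False}
  {w: True, g: False}


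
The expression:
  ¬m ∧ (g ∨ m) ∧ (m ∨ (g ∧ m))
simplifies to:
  False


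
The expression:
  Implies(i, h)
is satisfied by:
  {h: True, i: False}
  {i: False, h: False}
  {i: True, h: True}


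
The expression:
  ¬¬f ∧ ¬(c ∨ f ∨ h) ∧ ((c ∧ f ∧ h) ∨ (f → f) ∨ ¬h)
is never true.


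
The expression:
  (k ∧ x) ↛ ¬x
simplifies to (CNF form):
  k ∧ x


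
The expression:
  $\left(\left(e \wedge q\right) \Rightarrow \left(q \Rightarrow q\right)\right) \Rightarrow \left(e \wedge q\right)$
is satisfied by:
  {e: True, q: True}


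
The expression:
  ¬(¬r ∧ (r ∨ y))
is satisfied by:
  {r: True, y: False}
  {y: False, r: False}
  {y: True, r: True}


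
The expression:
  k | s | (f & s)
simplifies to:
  k | s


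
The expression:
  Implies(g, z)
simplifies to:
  z | ~g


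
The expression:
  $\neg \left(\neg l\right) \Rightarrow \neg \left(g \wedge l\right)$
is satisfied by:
  {l: False, g: False}
  {g: True, l: False}
  {l: True, g: False}


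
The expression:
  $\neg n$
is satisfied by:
  {n: False}


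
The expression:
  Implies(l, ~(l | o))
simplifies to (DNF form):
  ~l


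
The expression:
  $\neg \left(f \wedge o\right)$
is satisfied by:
  {o: False, f: False}
  {f: True, o: False}
  {o: True, f: False}


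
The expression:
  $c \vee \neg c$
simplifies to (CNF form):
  $\text{True}$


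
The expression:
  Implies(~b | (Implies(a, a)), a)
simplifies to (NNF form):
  a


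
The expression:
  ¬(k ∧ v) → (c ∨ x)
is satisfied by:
  {x: True, k: True, c: True, v: True}
  {x: True, k: True, c: True, v: False}
  {x: True, c: True, v: True, k: False}
  {x: True, c: True, v: False, k: False}
  {x: True, k: True, v: True, c: False}
  {x: True, k: True, v: False, c: False}
  {x: True, v: True, c: False, k: False}
  {x: True, v: False, c: False, k: False}
  {k: True, c: True, v: True, x: False}
  {k: True, c: True, v: False, x: False}
  {c: True, v: True, x: False, k: False}
  {c: True, x: False, v: False, k: False}
  {k: True, v: True, x: False, c: False}


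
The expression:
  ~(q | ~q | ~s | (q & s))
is never true.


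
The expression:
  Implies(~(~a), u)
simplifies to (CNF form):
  u | ~a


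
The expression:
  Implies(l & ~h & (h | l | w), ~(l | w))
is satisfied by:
  {h: True, l: False}
  {l: False, h: False}
  {l: True, h: True}


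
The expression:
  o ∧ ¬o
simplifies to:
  False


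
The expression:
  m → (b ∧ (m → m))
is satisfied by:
  {b: True, m: False}
  {m: False, b: False}
  {m: True, b: True}


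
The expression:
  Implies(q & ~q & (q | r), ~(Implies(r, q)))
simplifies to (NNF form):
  True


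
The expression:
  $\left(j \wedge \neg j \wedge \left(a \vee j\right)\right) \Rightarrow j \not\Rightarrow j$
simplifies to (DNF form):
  $\text{True}$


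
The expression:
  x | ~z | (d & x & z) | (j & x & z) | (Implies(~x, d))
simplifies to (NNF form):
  d | x | ~z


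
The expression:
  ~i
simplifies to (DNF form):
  ~i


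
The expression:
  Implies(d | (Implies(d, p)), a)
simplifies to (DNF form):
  a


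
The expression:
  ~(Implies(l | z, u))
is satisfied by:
  {z: True, l: True, u: False}
  {z: True, u: False, l: False}
  {l: True, u: False, z: False}


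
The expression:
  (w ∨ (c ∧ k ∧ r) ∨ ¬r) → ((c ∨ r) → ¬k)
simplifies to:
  (¬c ∧ ¬r) ∨ (¬c ∧ ¬w) ∨ ¬k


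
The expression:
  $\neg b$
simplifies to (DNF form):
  $\neg b$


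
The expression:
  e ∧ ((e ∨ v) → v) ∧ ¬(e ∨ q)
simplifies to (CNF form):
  False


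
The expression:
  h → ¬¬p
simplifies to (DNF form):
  p ∨ ¬h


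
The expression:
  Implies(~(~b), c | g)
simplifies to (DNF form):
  c | g | ~b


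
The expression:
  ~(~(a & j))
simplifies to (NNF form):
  a & j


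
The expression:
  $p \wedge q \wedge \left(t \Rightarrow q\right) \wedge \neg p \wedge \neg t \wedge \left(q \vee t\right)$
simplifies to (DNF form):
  $\text{False}$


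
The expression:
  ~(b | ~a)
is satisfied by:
  {a: True, b: False}


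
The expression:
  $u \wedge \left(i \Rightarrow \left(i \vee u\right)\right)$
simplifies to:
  $u$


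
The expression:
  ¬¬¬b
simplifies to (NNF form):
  ¬b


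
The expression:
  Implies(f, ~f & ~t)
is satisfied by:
  {f: False}


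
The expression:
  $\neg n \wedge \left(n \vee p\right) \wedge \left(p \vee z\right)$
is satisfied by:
  {p: True, n: False}


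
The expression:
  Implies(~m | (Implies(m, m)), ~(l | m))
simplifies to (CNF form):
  ~l & ~m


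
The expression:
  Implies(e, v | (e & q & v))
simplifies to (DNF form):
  v | ~e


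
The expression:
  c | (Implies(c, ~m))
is always true.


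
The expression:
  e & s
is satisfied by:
  {e: True, s: True}


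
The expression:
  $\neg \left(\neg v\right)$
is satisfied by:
  {v: True}


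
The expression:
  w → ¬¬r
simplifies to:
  r ∨ ¬w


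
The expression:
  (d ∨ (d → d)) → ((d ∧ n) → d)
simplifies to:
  True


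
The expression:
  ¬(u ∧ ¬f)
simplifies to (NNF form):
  f ∨ ¬u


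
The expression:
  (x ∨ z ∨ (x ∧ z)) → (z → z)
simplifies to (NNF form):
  True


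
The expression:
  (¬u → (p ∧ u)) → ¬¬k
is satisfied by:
  {k: True, u: False}
  {u: False, k: False}
  {u: True, k: True}


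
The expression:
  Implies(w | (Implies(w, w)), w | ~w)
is always true.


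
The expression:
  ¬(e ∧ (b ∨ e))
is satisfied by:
  {e: False}


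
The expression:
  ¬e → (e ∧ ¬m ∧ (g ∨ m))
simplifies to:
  e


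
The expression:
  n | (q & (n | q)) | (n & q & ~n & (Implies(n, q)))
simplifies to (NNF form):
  n | q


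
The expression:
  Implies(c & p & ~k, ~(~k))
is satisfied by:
  {k: True, p: False, c: False}
  {p: False, c: False, k: False}
  {k: True, c: True, p: False}
  {c: True, p: False, k: False}
  {k: True, p: True, c: False}
  {p: True, k: False, c: False}
  {k: True, c: True, p: True}


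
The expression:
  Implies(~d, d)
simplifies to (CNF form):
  d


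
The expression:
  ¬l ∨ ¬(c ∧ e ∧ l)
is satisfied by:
  {l: False, c: False, e: False}
  {e: True, l: False, c: False}
  {c: True, l: False, e: False}
  {e: True, c: True, l: False}
  {l: True, e: False, c: False}
  {e: True, l: True, c: False}
  {c: True, l: True, e: False}


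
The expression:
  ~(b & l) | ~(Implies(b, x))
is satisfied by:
  {l: False, x: False, b: False}
  {b: True, l: False, x: False}
  {x: True, l: False, b: False}
  {b: True, x: True, l: False}
  {l: True, b: False, x: False}
  {b: True, l: True, x: False}
  {x: True, l: True, b: False}


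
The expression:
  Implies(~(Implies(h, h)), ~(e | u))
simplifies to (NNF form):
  True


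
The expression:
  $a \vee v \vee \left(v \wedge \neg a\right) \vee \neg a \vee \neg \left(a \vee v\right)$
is always true.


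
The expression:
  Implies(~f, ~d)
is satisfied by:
  {f: True, d: False}
  {d: False, f: False}
  {d: True, f: True}


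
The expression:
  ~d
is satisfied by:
  {d: False}


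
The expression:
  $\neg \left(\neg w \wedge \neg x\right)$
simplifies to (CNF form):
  $w \vee x$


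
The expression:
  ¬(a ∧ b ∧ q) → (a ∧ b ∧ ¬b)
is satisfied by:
  {a: True, b: True, q: True}


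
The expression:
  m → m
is always true.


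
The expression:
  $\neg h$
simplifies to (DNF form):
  $\neg h$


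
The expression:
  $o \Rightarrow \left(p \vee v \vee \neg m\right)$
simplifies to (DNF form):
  $p \vee v \vee \neg m \vee \neg o$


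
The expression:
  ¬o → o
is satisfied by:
  {o: True}


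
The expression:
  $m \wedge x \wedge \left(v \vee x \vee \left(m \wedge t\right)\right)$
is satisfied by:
  {m: True, x: True}


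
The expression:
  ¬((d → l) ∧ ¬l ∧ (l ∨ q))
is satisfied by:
  {d: True, l: True, q: False}
  {d: True, l: False, q: False}
  {l: True, d: False, q: False}
  {d: False, l: False, q: False}
  {q: True, d: True, l: True}
  {q: True, d: True, l: False}
  {q: True, l: True, d: False}


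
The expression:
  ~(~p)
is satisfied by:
  {p: True}


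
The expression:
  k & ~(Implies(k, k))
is never true.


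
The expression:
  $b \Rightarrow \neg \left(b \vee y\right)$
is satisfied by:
  {b: False}


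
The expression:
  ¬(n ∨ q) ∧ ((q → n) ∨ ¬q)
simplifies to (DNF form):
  ¬n ∧ ¬q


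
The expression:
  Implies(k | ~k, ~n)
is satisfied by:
  {n: False}


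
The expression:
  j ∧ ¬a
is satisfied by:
  {j: True, a: False}


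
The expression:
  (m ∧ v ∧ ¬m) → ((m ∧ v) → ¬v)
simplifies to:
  True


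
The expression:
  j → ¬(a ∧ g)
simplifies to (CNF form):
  ¬a ∨ ¬g ∨ ¬j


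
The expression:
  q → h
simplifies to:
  h ∨ ¬q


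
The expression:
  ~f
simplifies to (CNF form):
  ~f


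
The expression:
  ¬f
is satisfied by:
  {f: False}


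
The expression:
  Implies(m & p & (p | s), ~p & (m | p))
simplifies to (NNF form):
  ~m | ~p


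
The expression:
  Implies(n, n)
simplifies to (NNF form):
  True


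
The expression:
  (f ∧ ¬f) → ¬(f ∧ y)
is always true.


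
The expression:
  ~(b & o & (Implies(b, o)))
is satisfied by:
  {o: False, b: False}
  {b: True, o: False}
  {o: True, b: False}


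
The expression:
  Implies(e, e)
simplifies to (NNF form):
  True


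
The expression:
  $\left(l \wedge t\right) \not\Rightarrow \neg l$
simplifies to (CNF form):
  $l \wedge t$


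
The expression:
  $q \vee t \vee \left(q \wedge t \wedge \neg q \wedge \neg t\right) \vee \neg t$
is always true.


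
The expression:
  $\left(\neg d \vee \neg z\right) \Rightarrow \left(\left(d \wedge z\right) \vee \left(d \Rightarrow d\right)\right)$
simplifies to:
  $\text{True}$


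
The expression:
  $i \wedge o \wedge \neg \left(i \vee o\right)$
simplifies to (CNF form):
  $\text{False}$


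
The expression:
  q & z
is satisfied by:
  {z: True, q: True}


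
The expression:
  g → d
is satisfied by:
  {d: True, g: False}
  {g: False, d: False}
  {g: True, d: True}


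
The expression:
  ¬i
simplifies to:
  ¬i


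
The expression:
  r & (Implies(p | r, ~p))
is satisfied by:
  {r: True, p: False}


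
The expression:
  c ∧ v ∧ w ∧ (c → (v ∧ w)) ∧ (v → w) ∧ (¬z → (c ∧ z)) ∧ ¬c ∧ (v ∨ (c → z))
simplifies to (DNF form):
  False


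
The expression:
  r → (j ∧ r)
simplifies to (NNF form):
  j ∨ ¬r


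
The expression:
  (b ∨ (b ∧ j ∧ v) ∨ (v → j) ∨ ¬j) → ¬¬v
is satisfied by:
  {v: True}


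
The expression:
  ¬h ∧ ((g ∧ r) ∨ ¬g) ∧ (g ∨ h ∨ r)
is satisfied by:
  {r: True, h: False}


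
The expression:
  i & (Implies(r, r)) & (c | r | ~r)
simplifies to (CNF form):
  i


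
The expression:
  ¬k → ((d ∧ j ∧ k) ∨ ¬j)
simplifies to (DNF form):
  k ∨ ¬j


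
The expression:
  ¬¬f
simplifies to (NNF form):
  f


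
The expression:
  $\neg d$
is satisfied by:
  {d: False}


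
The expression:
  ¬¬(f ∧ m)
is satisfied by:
  {m: True, f: True}


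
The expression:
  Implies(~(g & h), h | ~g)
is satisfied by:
  {h: True, g: False}
  {g: False, h: False}
  {g: True, h: True}


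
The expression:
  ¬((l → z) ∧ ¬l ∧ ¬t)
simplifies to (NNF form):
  l ∨ t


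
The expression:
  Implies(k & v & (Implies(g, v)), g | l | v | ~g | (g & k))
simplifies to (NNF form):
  True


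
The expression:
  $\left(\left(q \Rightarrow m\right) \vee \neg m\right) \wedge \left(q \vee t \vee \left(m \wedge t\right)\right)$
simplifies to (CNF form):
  $q \vee t$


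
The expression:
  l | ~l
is always true.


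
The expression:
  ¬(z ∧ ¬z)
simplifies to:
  True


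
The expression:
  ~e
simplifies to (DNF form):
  ~e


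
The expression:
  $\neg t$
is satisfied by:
  {t: False}


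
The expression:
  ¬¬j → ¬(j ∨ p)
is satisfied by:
  {j: False}


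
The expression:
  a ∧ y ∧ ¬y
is never true.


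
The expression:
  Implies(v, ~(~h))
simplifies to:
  h | ~v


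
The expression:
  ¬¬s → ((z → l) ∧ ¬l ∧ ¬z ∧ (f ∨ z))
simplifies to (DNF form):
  (f ∧ ¬l ∧ ¬z) ∨ ¬s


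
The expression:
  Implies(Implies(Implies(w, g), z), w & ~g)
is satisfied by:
  {w: True, z: False, g: False}
  {w: False, z: False, g: False}
  {g: True, w: True, z: False}
  {g: True, w: False, z: False}
  {z: True, w: True, g: False}


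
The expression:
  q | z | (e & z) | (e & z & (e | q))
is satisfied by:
  {q: True, z: True}
  {q: True, z: False}
  {z: True, q: False}


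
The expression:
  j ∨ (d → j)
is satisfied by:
  {j: True, d: False}
  {d: False, j: False}
  {d: True, j: True}


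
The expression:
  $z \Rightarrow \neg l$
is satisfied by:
  {l: False, z: False}
  {z: True, l: False}
  {l: True, z: False}


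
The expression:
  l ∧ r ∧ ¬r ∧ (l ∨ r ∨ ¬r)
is never true.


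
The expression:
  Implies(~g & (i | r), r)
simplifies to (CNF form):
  g | r | ~i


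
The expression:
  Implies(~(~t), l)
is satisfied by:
  {l: True, t: False}
  {t: False, l: False}
  {t: True, l: True}


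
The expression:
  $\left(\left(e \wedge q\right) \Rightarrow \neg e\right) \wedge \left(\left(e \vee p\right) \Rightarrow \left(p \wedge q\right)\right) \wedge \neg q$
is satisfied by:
  {q: False, e: False, p: False}


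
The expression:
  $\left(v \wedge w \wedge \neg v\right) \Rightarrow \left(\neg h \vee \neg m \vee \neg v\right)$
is always true.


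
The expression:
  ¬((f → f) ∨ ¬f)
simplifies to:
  False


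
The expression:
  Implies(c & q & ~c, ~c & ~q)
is always true.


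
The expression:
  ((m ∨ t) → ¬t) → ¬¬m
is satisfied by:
  {t: True, m: True}
  {t: True, m: False}
  {m: True, t: False}


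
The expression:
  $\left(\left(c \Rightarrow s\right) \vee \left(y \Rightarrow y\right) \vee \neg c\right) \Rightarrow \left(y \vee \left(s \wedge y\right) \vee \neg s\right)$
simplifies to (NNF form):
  $y \vee \neg s$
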